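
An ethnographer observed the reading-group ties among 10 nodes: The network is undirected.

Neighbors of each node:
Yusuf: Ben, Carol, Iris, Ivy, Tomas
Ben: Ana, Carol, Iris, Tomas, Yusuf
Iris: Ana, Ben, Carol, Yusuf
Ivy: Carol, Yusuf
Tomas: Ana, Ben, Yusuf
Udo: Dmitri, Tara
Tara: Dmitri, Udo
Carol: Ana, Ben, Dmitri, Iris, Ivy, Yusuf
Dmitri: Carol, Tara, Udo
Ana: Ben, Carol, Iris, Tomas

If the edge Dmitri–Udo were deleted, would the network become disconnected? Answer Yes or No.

Even without that edge, Dmitri still reaches Udo via Dmitri – Tara – Udo, so the network stays connected. Not a bridge.

No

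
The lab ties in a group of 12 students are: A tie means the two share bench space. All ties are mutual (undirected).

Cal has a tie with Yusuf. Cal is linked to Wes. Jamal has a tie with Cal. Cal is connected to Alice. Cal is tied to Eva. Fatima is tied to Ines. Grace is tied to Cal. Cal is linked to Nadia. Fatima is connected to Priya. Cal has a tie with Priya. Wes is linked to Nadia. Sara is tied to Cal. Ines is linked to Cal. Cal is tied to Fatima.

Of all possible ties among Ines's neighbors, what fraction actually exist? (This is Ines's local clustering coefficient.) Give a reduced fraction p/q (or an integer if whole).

Ines's neighbors: Cal and Fatima (k = 2).
Possible neighbor pairs: C(2,2) = 1. Edges among them: Cal–Fatima → e = 1.
Clustering(Ines) = 1/1.

1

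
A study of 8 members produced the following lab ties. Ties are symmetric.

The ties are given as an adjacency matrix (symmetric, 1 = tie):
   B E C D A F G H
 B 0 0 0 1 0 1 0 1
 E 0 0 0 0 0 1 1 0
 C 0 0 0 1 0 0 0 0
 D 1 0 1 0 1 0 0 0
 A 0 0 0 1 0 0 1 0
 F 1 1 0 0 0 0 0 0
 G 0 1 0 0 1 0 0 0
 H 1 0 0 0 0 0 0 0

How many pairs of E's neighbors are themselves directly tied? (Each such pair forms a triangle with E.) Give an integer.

0

E's neighbors are F and G, but none of them are tied to each other, so no triangle contains E.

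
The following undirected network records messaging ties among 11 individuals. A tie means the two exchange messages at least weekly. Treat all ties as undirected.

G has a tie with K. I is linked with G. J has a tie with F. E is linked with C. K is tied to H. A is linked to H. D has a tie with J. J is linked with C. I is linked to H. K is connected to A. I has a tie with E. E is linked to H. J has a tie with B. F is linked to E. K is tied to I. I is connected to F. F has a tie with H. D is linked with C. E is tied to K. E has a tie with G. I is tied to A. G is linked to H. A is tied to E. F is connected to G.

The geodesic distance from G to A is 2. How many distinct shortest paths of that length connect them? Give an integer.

The shortest distance is 2. The length-2 paths are: G–E–A; G–K–A; G–H–A; G–I–A.
That gives 4 distinct shortest paths.

4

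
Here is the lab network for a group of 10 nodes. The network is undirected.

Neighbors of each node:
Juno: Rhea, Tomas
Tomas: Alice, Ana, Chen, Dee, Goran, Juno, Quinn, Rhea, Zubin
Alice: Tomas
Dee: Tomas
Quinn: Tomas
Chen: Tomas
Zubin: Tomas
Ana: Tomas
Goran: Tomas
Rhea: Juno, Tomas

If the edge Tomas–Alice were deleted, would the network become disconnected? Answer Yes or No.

Without the Tomas–Alice edge there is no alternate route between Tomas and Alice, so the network disconnects. It is a bridge.

Yes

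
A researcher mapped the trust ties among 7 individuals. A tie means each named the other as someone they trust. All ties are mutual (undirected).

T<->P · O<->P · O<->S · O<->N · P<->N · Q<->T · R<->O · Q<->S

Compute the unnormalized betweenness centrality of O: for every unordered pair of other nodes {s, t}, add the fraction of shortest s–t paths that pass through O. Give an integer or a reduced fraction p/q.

Pairs whose geodesics pass through O — T–R: 1; N–R: 1; N–S: 1; N–Q: 1/2; R–S: 1; R–P: 1; R–Q: 1; S–P: 1.
All other pairs contribute 0.
Summing the contributions gives betweenness(O) = 15/2.

15/2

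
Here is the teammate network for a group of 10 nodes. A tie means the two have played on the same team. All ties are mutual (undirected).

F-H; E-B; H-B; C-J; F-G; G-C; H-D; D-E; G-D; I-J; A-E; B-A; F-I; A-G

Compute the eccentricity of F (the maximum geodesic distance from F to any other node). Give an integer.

3

Distances from F: A:2, B:2, C:2, D:2, E:3, G:1, H:1, I:1, J:2.
The largest is 3 (to E), so the eccentricity of F is 3.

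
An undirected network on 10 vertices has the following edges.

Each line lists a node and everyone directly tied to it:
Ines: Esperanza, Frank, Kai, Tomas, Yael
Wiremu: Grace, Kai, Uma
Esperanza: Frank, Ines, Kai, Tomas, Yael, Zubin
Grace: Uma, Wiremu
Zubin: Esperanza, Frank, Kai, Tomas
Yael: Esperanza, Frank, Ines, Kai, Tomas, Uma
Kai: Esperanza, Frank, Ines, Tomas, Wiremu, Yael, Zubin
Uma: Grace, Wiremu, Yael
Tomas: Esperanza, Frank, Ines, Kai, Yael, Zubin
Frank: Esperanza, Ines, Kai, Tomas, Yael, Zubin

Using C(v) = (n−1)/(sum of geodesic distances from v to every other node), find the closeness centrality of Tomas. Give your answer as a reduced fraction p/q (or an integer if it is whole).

9/13

Distances from Tomas: Esperanza:1, Frank:1, Grace:3, Ines:1, Kai:1, Uma:2, Wiremu:2, Yael:1, Zubin:1. Sum = 13.
n = 10, so closeness = 9/13.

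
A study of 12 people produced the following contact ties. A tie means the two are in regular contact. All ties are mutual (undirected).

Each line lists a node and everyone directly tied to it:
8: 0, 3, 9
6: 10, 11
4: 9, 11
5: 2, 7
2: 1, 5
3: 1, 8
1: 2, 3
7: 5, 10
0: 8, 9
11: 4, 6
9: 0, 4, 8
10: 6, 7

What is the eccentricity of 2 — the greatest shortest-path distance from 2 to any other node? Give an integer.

5

Distances from 2: 0:4, 1:1, 3:2, 4:5, 5:1, 6:4, 7:2, 8:3, 9:4, 10:3, 11:5.
The largest is 5 (to 4 and 11), so the eccentricity of 2 is 5.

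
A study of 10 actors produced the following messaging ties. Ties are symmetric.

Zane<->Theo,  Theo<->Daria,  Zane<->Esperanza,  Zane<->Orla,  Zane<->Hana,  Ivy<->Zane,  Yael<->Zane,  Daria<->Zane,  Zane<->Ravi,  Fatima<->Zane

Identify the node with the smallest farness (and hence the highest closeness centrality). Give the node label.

Zane

Farness (sum of distances to all others) for each node — Daria:16, Esperanza:17, Fatima:17, Hana:17, Ivy:17, Orla:17, Ravi:17, Theo:16, Yael:17, Zane:9.
The smallest farness is 9, for Zane, so Zane has the highest closeness.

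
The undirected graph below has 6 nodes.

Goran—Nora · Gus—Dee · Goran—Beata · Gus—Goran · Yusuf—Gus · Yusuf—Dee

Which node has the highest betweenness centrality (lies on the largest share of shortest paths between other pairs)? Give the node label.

Unnormalized betweenness of each node: Beata:0, Dee:0, Goran:7, Gus:6, Nora:0, Yusuf:0.
Goran has the largest value, 7, making it the main broker — the node through which the most shortest paths run.

Goran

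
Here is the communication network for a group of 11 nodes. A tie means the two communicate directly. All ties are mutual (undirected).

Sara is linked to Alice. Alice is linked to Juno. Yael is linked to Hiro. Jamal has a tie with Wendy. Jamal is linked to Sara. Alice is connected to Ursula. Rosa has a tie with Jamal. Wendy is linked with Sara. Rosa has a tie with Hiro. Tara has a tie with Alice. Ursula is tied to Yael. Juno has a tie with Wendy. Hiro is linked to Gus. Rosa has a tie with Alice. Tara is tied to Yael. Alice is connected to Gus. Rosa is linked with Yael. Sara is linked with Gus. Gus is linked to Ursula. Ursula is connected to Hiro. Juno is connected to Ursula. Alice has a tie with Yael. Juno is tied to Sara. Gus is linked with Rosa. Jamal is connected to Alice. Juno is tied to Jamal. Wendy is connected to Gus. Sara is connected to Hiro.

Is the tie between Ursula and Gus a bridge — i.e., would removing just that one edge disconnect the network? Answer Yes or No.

No

Even without that edge, Ursula still reaches Gus via Ursula – Alice – Gus, so the network stays connected. Not a bridge.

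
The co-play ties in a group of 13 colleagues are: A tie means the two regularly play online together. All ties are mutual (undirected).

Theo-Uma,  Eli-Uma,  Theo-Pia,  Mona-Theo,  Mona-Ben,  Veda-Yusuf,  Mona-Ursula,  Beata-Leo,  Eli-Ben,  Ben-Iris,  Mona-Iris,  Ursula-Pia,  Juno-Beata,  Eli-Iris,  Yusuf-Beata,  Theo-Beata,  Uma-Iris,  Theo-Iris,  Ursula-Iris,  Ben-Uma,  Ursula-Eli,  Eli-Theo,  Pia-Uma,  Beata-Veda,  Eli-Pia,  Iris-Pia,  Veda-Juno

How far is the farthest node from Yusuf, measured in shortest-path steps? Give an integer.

4

Distances from Yusuf: Beata:1, Ben:4, Eli:3, Iris:3, Juno:2, Leo:2, Mona:3, Pia:3, Theo:2, Uma:3, Ursula:4, Veda:1.
The largest is 4 (to Ben and Ursula), so the eccentricity of Yusuf is 4.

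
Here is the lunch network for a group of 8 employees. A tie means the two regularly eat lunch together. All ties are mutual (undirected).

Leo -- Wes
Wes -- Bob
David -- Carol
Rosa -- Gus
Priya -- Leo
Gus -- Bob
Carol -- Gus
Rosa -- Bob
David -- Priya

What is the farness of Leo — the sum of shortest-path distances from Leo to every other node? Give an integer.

15

Distances from Leo: Bob:2, Carol:3, David:2, Gus:3, Priya:1, Rosa:3, Wes:1.
Sum = 2 + 3 + 2 + 3 + 1 + 3 + 1 = 15.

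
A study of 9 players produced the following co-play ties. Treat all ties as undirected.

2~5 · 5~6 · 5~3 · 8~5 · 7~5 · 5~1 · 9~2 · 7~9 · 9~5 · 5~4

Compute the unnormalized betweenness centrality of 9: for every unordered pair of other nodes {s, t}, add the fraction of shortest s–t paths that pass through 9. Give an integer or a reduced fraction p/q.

Pairs whose geodesics pass through 9 — 2–7: 1/2.
All other pairs contribute 0.
Summing the contributions gives betweenness(9) = 1/2.

1/2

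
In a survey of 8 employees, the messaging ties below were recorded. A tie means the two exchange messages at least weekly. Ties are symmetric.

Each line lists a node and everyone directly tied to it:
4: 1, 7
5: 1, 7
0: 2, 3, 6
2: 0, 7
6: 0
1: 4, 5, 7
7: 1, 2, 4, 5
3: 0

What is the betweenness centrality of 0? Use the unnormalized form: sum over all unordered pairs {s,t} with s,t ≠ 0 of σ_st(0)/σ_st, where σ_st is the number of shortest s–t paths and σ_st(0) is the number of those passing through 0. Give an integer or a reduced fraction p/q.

11

Pairs whose geodesics pass through 0 — 7–6: 1; 7–3: 1; 1–6: 1; 1–3: 1; 4–6: 1; 4–3: 1; 5–6: 1; 5–3: 1; 6–2: 1; 6–3: 1; 2–3: 1.
All other pairs contribute 0.
Summing the contributions gives betweenness(0) = 11.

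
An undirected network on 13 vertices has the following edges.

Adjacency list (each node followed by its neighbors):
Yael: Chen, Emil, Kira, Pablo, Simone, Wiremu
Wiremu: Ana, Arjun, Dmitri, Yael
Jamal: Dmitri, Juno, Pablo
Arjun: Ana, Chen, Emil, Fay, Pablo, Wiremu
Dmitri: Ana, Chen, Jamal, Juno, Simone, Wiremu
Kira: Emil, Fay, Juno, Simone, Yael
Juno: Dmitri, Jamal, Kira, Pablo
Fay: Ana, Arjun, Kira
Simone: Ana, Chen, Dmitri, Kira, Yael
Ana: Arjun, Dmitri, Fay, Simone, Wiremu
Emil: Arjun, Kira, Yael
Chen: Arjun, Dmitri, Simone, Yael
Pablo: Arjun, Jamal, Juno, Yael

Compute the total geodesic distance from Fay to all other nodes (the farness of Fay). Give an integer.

Distances from Fay: Ana:1, Arjun:1, Chen:2, Dmitri:2, Emil:2, Jamal:3, Juno:2, Kira:1, Pablo:2, Simone:2, Wiremu:2, Yael:2.
Sum = 1 + 1 + 2 + 2 + 2 + 3 + 2 + 1 + 2 + 2 + 2 + 2 = 22.

22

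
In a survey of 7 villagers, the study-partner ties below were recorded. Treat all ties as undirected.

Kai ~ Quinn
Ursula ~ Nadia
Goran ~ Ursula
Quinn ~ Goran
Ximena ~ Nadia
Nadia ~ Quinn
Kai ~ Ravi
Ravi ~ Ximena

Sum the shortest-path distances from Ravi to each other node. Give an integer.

12

Distances from Ravi: Goran:3, Kai:1, Nadia:2, Quinn:2, Ursula:3, Ximena:1.
Sum = 3 + 1 + 2 + 2 + 3 + 1 = 12.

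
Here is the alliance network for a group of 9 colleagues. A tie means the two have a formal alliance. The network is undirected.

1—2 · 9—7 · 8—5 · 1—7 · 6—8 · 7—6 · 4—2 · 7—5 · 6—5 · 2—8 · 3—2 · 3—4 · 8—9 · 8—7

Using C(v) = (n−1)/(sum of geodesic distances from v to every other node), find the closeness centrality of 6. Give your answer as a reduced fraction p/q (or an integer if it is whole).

Distances from 6: 1:2, 2:2, 3:3, 4:3, 5:1, 7:1, 8:1, 9:2. Sum = 15.
n = 9, so closeness = 8/15.

8/15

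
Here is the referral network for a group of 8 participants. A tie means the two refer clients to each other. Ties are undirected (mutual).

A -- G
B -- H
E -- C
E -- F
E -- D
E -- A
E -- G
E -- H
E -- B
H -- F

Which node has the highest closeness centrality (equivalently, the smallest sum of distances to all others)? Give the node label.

E

Farness (sum of distances to all others) for each node — A:12, B:12, C:13, D:13, E:7, F:12, G:12, H:11.
The smallest farness is 7, for E, so E has the highest closeness.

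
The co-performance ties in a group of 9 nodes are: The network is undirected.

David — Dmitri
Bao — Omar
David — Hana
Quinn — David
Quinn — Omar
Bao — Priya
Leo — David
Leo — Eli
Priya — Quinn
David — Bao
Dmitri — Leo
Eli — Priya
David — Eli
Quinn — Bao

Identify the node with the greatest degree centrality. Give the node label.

Degrees — Bao:4, David:6, Dmitri:2, Eli:3, Hana:1, Leo:3, Omar:2, Priya:3, Quinn:4.
The maximum is 6, attained only by David.

David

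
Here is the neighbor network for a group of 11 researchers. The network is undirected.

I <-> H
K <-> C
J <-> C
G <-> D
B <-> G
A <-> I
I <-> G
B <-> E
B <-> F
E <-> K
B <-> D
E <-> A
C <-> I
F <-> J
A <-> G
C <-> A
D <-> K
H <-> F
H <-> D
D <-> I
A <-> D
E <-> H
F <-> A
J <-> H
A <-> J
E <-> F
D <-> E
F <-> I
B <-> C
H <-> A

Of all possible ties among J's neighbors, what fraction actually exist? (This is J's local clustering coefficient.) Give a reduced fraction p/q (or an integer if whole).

J's neighbors: A, C, F, and H (k = 4).
Possible neighbor pairs: C(4,2) = 6. Edges among them: A–C, A–F, A–H, F–H → e = 4.
Clustering(J) = 4/6 = 2/3.

2/3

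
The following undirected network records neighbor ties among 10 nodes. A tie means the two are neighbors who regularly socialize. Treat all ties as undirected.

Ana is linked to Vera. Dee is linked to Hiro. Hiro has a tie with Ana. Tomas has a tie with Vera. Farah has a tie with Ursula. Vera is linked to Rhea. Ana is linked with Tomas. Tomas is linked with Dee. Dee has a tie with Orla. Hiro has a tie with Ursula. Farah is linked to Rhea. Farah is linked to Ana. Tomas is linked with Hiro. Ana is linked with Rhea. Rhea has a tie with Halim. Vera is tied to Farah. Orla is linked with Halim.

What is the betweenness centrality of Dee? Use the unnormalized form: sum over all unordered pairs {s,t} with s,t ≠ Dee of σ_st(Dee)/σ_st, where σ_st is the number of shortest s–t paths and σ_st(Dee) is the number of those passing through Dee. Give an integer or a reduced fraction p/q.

Pairs whose geodesics pass through Dee — Ursula–Orla: 1; Ana–Orla: 2/3; Hiro–Orla: 1; Hiro–Halim: 1/2; Orla–Tomas: 1; Orla–Vera: 1/2; Tomas–Halim: 1/3.
All other pairs contribute 0.
Summing the contributions gives betweenness(Dee) = 5.

5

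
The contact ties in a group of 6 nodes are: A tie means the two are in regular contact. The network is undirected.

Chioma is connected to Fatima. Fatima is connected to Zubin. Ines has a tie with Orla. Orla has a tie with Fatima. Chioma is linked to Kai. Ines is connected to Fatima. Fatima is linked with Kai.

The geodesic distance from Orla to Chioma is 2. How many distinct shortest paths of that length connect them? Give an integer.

The shortest distance is 2, and the only length-2 path is Orla–Fatima–Chioma. So there is exactly 1 shortest path.

1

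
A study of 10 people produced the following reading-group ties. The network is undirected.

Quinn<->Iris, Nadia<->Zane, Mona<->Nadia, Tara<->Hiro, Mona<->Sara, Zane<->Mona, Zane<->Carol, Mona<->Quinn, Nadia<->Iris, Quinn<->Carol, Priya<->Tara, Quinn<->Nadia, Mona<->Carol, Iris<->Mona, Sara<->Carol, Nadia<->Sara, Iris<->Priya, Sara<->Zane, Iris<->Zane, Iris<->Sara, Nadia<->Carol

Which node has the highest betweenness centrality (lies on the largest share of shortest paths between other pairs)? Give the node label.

Unnormalized betweenness of each node: Carol:1/2, Hiro:0, Iris:37/2, Mona:13/10, Nadia:13/10, Priya:14, Quinn:4/5, Sara:4/5, Tara:8, Zane:4/5.
Iris has the largest value, 37/2, making it the main broker — the node through which the most shortest paths run.

Iris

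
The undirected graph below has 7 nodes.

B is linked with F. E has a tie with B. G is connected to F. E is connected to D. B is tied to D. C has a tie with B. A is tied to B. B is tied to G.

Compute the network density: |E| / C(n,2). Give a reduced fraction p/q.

8/21

There are 8 edges and 7 nodes, so the maximum possible is C(7,2) = 21.
Density = 8/21.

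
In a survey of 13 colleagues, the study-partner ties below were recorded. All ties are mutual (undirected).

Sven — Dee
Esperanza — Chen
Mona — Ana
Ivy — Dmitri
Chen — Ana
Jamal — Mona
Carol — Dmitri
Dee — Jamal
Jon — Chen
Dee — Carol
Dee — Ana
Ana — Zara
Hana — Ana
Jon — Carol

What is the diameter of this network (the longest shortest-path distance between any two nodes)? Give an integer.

Eccentricity of each node (its greatest distance to any other): Ana:4, Carol:3, Chen:4, Dee:3, Dmitri:4, Esperanza:5, Hana:5, Ivy:5, Jamal:4, Jon:3, Mona:5, Sven:4, Zara:5.
The maximum eccentricity is 5, realized for instance by the pair Esperanza–Ivy via Esperanza – Chen – Jon – Carol – Dmitri – Ivy. So the diameter is 5.

5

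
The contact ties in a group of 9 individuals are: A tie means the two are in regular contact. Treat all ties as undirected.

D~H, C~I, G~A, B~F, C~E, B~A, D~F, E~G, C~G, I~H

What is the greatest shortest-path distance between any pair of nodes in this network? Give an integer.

4

Eccentricity of each node (its greatest distance to any other): A:4, B:4, C:4, D:4, E:4, F:4, G:4, H:4, I:4.
The maximum eccentricity is 4, realized for instance by the pair G–D via G – A – B – F – D. So the diameter is 4.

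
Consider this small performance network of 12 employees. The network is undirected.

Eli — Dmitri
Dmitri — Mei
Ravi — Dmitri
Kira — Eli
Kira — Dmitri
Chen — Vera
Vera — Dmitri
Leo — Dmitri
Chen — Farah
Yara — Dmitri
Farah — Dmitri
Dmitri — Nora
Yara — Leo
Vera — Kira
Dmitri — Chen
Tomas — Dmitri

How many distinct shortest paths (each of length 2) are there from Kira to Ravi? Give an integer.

1

The shortest distance is 2, and the only length-2 path is Kira–Dmitri–Ravi. So there is exactly 1 shortest path.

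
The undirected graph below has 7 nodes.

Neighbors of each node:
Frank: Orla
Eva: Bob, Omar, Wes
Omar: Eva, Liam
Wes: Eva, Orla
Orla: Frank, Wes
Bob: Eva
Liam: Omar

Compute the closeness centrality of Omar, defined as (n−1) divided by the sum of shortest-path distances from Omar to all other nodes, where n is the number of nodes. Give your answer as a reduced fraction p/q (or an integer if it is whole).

6/13

Distances from Omar: Bob:2, Eva:1, Frank:4, Liam:1, Orla:3, Wes:2. Sum = 13.
n = 7, so closeness = 6/13.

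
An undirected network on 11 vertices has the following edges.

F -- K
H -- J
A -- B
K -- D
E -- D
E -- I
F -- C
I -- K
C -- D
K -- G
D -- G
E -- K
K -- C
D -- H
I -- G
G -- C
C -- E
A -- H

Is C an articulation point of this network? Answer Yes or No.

Even without C, every remaining node can still reach every other (the residual graph is connected), so C is not a cut vertex.

No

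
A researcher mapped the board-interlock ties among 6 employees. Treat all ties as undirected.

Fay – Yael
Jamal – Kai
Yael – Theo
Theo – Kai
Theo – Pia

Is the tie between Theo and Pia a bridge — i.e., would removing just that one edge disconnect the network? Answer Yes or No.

Yes

Without the Theo–Pia edge there is no alternate route between Theo and Pia, so the network disconnects. It is a bridge.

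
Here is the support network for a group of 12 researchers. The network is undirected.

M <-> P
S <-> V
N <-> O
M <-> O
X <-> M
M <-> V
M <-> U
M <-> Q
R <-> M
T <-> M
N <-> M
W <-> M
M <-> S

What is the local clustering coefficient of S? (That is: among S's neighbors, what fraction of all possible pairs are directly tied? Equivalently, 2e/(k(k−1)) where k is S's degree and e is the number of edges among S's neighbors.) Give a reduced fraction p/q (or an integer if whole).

S's neighbors: M and V (k = 2).
Possible neighbor pairs: C(2,2) = 1. Edges among them: M–V → e = 1.
Clustering(S) = 1/1.

1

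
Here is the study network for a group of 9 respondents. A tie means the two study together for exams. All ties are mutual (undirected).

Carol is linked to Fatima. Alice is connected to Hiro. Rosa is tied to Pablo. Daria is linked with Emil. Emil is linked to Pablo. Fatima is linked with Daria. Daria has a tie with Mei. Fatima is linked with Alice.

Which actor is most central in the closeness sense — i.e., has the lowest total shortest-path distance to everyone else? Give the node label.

Daria

Farness (sum of distances to all others) for each node — Alice:21, Carol:23, Daria:15, Emil:18, Fatima:16, Hiro:28, Mei:22, Pablo:23, Rosa:30.
The smallest farness is 15, for Daria, so Daria has the highest closeness.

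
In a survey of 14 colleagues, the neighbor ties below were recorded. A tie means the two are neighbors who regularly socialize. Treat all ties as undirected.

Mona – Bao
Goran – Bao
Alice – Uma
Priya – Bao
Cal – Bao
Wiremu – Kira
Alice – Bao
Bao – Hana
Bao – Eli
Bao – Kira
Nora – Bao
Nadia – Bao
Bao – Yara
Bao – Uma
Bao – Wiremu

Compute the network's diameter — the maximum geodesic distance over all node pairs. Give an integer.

2

Eccentricity of each node (its greatest distance to any other): Alice:2, Bao:1, Cal:2, Eli:2, Goran:2, Hana:2, Kira:2, Mona:2, Nadia:2, Nora:2, Priya:2, Uma:2, Wiremu:2, Yara:2.
The maximum eccentricity is 2, realized for instance by the pair Mona–Cal via Mona – Bao – Cal. So the diameter is 2.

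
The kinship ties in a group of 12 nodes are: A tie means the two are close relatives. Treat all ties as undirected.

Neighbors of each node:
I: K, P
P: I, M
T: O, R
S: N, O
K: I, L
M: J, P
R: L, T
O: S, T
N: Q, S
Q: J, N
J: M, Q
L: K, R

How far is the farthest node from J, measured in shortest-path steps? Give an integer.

Distances from J: I:3, K:4, L:5, M:1, N:2, O:4, P:2, Q:1, R:6, S:3, T:5.
The largest is 6 (to R), so the eccentricity of J is 6.

6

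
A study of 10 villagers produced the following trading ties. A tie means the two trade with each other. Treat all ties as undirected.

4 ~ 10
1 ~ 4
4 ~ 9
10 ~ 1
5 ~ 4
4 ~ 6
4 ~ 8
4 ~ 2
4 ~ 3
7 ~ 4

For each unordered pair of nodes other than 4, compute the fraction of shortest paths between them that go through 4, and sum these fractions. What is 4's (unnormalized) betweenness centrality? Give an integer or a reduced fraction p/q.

Pairs whose geodesics pass through 4 — 10–3: 1; 10–9: 1; 10–5: 1; 10–8: 1; 10–6: 1; 10–7: 1; 10–2: 1; 3–9: 1; 3–5: 1; 3–8: 1; 3–1: 1; 3–6: 1; 3–7: 1; 3–2: 1 … (+21 more pairs).
All other pairs contribute 0.
Summing the contributions gives betweenness(4) = 35.

35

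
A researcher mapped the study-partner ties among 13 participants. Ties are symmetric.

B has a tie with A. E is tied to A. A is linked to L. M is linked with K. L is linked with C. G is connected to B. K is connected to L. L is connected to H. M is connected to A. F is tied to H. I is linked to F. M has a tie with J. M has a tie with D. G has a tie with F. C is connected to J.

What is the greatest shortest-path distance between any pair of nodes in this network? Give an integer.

Eccentricity of each node (its greatest distance to any other): A:4, B:3, C:4, D:6, E:5, F:5, G:4, H:4, I:6, J:5, K:4, L:3, M:5.
The maximum eccentricity is 6, realized for instance by the pair I–D via I – F – H – L – K – M – D. So the diameter is 6.

6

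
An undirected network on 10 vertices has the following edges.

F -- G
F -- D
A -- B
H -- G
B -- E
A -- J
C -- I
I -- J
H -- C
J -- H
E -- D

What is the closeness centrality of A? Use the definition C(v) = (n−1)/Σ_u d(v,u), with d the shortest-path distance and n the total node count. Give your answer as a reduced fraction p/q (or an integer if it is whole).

Distances from A: B:1, C:3, D:3, E:2, F:4, G:3, H:2, I:2, J:1. Sum = 21.
n = 10, so closeness = 9/21 = 3/7.

3/7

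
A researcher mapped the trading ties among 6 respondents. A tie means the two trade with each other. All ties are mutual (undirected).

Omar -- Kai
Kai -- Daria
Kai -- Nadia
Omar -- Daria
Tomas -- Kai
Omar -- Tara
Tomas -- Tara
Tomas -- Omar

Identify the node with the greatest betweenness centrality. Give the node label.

Kai

Unnormalized betweenness of each node: Daria:0, Kai:9/2, Nadia:0, Omar:5/2, Tara:0, Tomas:1.
Kai has the largest value, 9/2, making it the main broker — the node through which the most shortest paths run.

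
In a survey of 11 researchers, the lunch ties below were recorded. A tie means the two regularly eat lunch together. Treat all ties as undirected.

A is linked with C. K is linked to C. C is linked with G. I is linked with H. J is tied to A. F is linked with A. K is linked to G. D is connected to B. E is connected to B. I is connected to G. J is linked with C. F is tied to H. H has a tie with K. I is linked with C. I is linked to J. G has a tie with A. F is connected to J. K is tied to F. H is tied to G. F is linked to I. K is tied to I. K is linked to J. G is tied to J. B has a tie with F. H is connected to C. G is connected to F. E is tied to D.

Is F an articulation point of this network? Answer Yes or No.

Yes

Removing F leaves {A, C, G, H, I, J, and K} with no path to {B, D, and E}, so the network splits into 2 components. F is a cut vertex.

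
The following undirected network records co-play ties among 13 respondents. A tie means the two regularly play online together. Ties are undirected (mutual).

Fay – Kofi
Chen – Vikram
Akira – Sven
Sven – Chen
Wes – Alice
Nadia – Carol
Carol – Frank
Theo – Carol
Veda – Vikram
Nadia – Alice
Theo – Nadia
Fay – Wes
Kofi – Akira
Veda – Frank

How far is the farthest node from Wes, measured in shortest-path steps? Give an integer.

Distances from Wes: Akira:3, Alice:1, Carol:3, Chen:5, Fay:1, Frank:4, Kofi:2, Nadia:2, Sven:4, Theo:3, Veda:5, Vikram:6.
The largest is 6 (to Vikram), so the eccentricity of Wes is 6.

6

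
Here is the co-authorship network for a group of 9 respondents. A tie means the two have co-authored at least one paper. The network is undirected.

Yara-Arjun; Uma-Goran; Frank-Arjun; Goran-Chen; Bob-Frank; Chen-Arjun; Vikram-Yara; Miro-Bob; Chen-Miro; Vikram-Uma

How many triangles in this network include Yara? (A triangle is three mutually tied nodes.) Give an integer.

Yara's neighbors are Arjun and Vikram, but none of them are tied to each other, so no triangle contains Yara.

0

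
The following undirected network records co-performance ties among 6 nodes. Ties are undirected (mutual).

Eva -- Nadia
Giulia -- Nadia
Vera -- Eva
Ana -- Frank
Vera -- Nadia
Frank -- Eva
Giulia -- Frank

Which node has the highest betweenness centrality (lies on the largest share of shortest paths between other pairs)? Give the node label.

Frank

Unnormalized betweenness of each node: Ana:0, Eva:3, Frank:9/2, Giulia:1, Nadia:3/2, Vera:0.
Frank has the largest value, 9/2, making it the main broker — the node through which the most shortest paths run.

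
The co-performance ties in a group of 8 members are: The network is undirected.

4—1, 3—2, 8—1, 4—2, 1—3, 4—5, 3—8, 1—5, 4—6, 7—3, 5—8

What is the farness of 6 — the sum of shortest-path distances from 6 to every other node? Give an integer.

17

Distances from 6: 1:2, 2:2, 3:3, 4:1, 5:2, 7:4, 8:3.
Sum = 2 + 2 + 3 + 1 + 2 + 4 + 3 = 17.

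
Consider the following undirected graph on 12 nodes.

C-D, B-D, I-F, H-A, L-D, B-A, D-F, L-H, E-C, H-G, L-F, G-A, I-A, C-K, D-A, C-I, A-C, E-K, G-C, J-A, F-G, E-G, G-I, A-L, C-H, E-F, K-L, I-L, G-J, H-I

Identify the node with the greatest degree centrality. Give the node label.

Degrees — A:8, B:2, C:7, D:5, E:4, F:5, G:7, H:5, I:6, J:2, K:3, L:6.
The maximum is 8, attained only by A.

A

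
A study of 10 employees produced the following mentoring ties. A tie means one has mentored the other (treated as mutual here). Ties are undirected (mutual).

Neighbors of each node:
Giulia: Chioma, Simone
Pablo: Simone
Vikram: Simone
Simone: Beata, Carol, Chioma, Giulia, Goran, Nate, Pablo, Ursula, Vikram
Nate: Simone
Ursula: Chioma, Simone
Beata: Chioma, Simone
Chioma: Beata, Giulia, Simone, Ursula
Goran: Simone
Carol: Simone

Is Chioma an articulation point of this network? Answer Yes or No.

No

Even without Chioma, every remaining node can still reach every other (the residual graph is connected), so Chioma is not a cut vertex.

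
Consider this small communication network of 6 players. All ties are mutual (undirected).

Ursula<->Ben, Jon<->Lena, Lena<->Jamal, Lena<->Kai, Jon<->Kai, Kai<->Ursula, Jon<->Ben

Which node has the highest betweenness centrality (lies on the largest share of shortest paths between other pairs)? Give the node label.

Unnormalized betweenness of each node: Ben:1/2, Jamal:0, Jon:5/2, Kai:5/2, Lena:4, Ursula:1/2.
Lena has the largest value, 4, making it the main broker — the node through which the most shortest paths run.

Lena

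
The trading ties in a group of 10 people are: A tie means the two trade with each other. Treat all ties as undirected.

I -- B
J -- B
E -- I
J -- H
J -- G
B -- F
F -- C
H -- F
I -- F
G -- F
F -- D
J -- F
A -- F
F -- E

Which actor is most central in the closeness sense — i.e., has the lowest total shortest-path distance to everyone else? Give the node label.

F

Farness (sum of distances to all others) for each node — A:17, B:15, C:17, D:17, E:16, F:9, G:16, H:16, I:15, J:14.
The smallest farness is 9, for F, so F has the highest closeness.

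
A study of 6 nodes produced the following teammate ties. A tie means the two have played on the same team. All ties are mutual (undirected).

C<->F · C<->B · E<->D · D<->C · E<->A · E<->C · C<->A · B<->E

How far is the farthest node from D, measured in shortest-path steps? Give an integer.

Distances from D: A:2, B:2, C:1, E:1, F:2.
The largest is 2 (to B, F, and A), so the eccentricity of D is 2.

2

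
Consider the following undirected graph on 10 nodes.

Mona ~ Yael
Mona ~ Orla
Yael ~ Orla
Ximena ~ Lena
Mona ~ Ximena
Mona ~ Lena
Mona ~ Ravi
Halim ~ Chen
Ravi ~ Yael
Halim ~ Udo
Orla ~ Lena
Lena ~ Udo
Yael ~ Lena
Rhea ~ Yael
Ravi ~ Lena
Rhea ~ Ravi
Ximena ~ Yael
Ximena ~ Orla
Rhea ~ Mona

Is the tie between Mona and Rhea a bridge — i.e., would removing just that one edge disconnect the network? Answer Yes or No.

Even without that edge, Mona still reaches Rhea via Mona – Yael – Rhea, so the network stays connected. Not a bridge.

No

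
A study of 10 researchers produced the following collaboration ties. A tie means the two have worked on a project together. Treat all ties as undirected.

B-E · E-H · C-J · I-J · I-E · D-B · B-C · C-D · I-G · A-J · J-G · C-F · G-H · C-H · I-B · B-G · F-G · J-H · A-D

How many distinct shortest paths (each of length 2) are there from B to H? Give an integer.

The shortest distance is 2. The length-2 paths are: B–E–H; B–C–H; B–G–H.
That gives 3 distinct shortest paths.

3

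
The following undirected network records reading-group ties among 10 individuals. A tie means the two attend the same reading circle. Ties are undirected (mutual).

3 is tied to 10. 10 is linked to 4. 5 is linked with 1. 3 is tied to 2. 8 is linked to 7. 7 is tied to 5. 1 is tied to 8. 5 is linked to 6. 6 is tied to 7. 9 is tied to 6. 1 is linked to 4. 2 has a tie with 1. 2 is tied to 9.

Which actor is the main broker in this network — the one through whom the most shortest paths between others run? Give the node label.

Unnormalized betweenness of each node: 1:95/6, 2:10, 3:5/2, 4:9/2, 5:14/3, 6:19/6, 7:2, 8:13/6, 9:19/6, 10:1.
1 has the largest value, 95/6, making it the main broker — the node through which the most shortest paths run.

1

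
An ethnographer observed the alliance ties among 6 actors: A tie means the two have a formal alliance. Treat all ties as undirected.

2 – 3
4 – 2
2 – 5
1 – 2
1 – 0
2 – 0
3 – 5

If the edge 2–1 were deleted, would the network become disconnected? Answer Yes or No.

Even without that edge, 2 still reaches 1 via 2 – 0 – 1, so the network stays connected. Not a bridge.

No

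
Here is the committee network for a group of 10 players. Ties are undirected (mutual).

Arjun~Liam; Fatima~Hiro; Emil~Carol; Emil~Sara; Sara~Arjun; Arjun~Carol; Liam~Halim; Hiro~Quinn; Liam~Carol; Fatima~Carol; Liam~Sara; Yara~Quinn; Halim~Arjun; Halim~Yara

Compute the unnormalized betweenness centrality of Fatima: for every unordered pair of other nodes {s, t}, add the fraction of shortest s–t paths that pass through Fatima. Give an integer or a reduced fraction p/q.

Pairs whose geodesics pass through Fatima — Emil–Hiro: 1; Emil–Quinn: 1; Carol–Hiro: 1; Carol–Quinn: 1; Hiro–Arjun: 1; Hiro–Liam: 1; Hiro–Sara: 3/3.
All other pairs contribute 0.
Summing the contributions gives betweenness(Fatima) = 7.

7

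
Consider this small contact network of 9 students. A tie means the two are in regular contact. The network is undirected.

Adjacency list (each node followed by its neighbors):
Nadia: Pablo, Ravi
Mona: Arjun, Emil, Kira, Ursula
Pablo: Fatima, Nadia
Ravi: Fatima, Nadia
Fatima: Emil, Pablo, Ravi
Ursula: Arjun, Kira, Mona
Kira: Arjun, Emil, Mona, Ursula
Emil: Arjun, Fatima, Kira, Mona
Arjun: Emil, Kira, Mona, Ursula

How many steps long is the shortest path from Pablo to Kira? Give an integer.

3

One shortest route is Pablo – Fatima – Emil – Kira, which uses 3 edges, and at distance 2 from Pablo we only reach {Emil, Ravi}, which does not include Kira. So d(Pablo,Kira) = 3.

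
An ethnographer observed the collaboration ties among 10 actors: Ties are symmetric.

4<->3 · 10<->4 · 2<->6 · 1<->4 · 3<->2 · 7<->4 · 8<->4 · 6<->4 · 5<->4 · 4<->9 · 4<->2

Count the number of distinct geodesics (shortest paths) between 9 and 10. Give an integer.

The shortest distance is 2, and the only length-2 path is 9–4–10. So there is exactly 1 shortest path.

1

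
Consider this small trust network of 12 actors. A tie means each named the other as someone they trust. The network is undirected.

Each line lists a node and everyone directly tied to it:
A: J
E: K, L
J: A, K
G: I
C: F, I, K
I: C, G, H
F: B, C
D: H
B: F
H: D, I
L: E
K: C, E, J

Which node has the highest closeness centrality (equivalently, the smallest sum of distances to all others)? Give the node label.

C

Farness (sum of distances to all others) for each node — A:42, B:40, C:22, D:44, E:32, F:30, G:36, H:34, I:26, J:32, K:24, L:42.
The smallest farness is 22, for C, so C has the highest closeness.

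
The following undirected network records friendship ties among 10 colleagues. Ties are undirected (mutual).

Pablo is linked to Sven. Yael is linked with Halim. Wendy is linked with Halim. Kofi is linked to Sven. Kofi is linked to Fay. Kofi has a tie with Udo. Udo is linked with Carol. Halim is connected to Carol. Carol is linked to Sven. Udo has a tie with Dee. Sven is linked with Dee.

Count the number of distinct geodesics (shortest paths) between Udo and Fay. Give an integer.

1

The shortest distance is 2, and the only length-2 path is Udo–Kofi–Fay. So there is exactly 1 shortest path.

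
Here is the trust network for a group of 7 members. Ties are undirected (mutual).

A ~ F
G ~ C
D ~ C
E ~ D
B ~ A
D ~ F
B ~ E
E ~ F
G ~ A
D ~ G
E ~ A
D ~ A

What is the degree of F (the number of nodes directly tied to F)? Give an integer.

3

F is directly tied to A, D, and E. That is 3 neighbors, so the degree of F is 3.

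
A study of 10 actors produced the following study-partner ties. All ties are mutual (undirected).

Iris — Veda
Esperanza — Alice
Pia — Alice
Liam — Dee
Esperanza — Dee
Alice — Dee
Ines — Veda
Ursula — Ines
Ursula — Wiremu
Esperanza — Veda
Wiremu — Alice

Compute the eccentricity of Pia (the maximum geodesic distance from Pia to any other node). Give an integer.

Distances from Pia: Alice:1, Dee:2, Esperanza:2, Ines:4, Iris:4, Liam:3, Ursula:3, Veda:3, Wiremu:2.
The largest is 4 (to Ines and Iris), so the eccentricity of Pia is 4.

4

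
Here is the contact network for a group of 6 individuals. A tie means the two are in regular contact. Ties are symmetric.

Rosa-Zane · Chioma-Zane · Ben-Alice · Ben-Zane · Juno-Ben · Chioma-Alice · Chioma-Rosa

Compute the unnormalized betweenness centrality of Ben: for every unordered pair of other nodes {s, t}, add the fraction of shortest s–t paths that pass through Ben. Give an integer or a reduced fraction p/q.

Pairs whose geodesics pass through Ben — Rosa–Juno: 1; Zane–Alice: 1/2; Zane–Juno: 1; Chioma–Juno: 2/2; Alice–Juno: 1.
All other pairs contribute 0.
Summing the contributions gives betweenness(Ben) = 9/2.

9/2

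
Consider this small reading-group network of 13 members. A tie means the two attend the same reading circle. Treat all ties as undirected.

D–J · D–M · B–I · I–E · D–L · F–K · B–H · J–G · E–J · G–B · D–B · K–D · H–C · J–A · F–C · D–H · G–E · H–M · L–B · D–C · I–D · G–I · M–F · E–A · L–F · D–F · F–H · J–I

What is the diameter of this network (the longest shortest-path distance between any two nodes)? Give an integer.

Eccentricity of each node (its greatest distance to any other): A:3, B:3, C:3, D:2, E:3, F:3, G:3, H:3, I:2, J:2, K:3, L:3, M:3.
The maximum eccentricity is 3, realized for instance by the pair M–G via M – D – I – G. So the diameter is 3.

3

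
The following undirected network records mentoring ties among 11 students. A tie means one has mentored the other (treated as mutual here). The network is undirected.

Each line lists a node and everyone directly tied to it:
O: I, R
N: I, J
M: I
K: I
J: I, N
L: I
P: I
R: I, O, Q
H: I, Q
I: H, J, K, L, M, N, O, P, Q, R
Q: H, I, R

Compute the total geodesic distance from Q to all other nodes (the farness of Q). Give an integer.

17

Distances from Q: H:1, I:1, J:2, K:2, L:2, M:2, N:2, O:2, P:2, R:1.
Sum = 1 + 1 + 2 + 2 + 2 + 2 + 2 + 2 + 2 + 1 = 17.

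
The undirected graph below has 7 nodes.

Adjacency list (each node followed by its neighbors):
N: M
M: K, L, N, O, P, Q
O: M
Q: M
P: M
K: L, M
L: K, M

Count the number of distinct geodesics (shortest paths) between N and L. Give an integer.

The shortest distance is 2, and the only length-2 path is N–M–L. So there is exactly 1 shortest path.

1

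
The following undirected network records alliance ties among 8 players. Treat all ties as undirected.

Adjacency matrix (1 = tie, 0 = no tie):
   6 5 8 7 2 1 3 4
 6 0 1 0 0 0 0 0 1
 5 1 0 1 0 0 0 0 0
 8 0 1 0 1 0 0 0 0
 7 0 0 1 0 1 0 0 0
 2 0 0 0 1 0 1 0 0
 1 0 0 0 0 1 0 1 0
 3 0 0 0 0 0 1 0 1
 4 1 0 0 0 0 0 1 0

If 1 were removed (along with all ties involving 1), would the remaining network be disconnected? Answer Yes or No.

Even without 1, every remaining node can still reach every other (the residual graph is connected), so 1 is not a cut vertex.

No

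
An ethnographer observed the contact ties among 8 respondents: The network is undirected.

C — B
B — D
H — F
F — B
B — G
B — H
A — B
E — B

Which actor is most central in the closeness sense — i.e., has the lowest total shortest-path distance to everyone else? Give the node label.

B

Farness (sum of distances to all others) for each node — A:13, B:7, C:13, D:13, E:13, F:12, G:13, H:12.
The smallest farness is 7, for B, so B has the highest closeness.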